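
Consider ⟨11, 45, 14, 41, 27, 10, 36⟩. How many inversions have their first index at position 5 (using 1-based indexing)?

The element at index 5 is 27.
Elements after it: 10, 36
Those smaller than 27: 10

1 such element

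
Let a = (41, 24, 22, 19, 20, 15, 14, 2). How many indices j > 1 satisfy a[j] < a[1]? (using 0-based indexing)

6

The element at index 1 is 24.
Elements after it: 22, 19, 20, 15, 14, 2
Those smaller than 24: 22, 19, 20, 15, 14, 2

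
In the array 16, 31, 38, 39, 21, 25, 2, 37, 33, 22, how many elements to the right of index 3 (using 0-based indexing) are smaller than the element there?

6

The element at index 3 is 39.
Elements after it: 21, 25, 2, 37, 33, 22
Those smaller than 39: 21, 25, 2, 37, 33, 22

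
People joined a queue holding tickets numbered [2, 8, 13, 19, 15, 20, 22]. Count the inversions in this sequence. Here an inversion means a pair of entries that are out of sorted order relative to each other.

Inversion pairs (indices are 0-based):
(3,4): 19 > 15
That's 1 pair.

1 out-of-order pair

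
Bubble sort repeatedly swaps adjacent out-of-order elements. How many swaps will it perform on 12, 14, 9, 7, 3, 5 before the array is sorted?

Minimum adjacent swaps = number of inversions (each swap of adjacent out-of-order elements removes one inversion and no swap can remove more).
Count inversions — for each element, later elements that are smaller:
12: 9, 7, 3, 5 → 4
14: 9, 7, 3, 5 → 4
9: 7, 3, 5 → 3
7: 3, 5 → 2
3: none → 0
5: none → 0
Total inversions: 4 + 4 + 3 + 2 + 0 + 0 = 13

13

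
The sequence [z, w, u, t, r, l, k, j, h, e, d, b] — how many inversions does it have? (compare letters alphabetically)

66

Sweep left to right; for each value list the smaller values that follow it:
z: 11
w: 10
u: 9
t: 8
r: 7
l: 6
k: 5
j: 4
h: 3
e: 2
d: 1
b: 0
Sum: 11 + 10 + 9 + 8 + 7 + 6 + 5 + 4 + 3 + 2 + 1 + 0 = 66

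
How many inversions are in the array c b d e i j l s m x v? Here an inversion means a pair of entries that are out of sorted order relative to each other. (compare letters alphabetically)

Sweep left to right; for each value list the smaller values that follow it:
c: 1
b: 0
d: 0
e: 0
i: 0
j: 0
l: 0
s: 1
m: 0
x: 1
v: 0
Sum: 1 + 0 + 0 + 0 + 0 + 0 + 0 + 1 + 0 + 1 + 0 = 3

3 inversions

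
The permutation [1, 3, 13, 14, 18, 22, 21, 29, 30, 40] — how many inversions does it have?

Element-by-element contributions:
1: 0
3: 0
13: 0
14: 0
18: 0
22: 1
21: 0
29: 0
30: 0
40: 0
Sum: 0 + 0 + 0 + 0 + 0 + 1 + 0 + 0 + 0 + 0 = 1

1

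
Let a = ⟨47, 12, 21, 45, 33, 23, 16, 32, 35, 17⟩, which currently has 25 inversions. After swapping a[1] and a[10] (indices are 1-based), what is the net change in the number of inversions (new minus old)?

Positions 1 and 10 hold 47 and 17; after swapping, the array is [17, 12, 21, 45, 33, 23, 16, 32, 35, 47].
For each element, count later entries that are smaller:
17: 2
12: 0
21: 1
45: 5
33: 3
23: 1
16: 0
32: 0
35: 0
47: 0
Sum: 2 + 0 + 1 + 5 + 3 + 1 + 0 + 0 + 0 + 0 = 12
Change: 12 − 25 = -13

-13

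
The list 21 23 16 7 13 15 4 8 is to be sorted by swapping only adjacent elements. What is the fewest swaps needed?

Each adjacent swap fixes exactly one inversion, so the minimum swap count equals the number of inversions.
Count inversions — for each element, later elements that are smaller:
21: 16, 7, 13, 15, 4, 8 → 6
23: 16, 7, 13, 15, 4, 8 → 6
16: 7, 13, 15, 4, 8 → 5
7: 4 → 1
13: 4, 8 → 2
15: 4, 8 → 2
4: none → 0
8: none → 0
Total inversions: 6 + 6 + 5 + 1 + 2 + 2 + 0 + 0 = 22

22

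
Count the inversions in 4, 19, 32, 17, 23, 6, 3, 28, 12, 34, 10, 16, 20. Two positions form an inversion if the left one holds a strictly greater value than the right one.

36

Element-by-element contributions:
4: 1
19: 6
32: 9
17: 5
23: 6
6: 1
3: 0
28: 4
12: 1
34: 3
10: 0
16: 0
20: 0
Sum: 1 + 6 + 9 + 5 + 6 + 1 + 0 + 4 + 1 + 3 + 0 + 0 + 0 = 36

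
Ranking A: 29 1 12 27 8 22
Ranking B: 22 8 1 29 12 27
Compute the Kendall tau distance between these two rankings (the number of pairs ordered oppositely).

10 discordant pairs

Assign each item its position (1..6) in the first ordering, then rewrite the second ordering as that position sequence:
positions: 29→1, 1→2, 12→3, 27→4, 8→5, 22→6
second ordering as positions: [6, 5, 2, 1, 3, 4]
Discordant pairs = inversions in this position sequence.
6: 5, 2, 1, 3, 4 → 5
5: 2, 1, 3, 4 → 4
2: 1 → 1
1: 0
3: 0
4: 0
Total: 5 + 4 + 1 + 0 + 0 + 0 = 10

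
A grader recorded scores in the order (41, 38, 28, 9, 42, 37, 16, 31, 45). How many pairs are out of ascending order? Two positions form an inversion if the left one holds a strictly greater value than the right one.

18

Count, for each position, how many later elements it exceeds:
41 → 38, 28, 9, 37, 16, 31 → 6
38 → 28, 9, 37, 16, 31 → 5
28 → 9, 16 → 2
9 → none → 0
42 → 37, 16, 31 → 3
37 → 16, 31 → 2
16 → none → 0
31 → none → 0
45 → none → 0
Sum: 6 + 5 + 2 + 0 + 3 + 2 + 0 + 0 + 0 = 18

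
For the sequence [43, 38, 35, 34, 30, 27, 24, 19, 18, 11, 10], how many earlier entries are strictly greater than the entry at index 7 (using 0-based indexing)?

The element at index 7 is 19.
Elements before it: 43, 38, 35, 34, 30, 27, 24
Those larger than 19: 43, 38, 35, 34, 30, 27, 24

7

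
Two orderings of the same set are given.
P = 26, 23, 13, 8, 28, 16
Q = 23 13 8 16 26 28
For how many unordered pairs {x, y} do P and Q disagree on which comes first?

There are 5 disagreeing pairs.

Assign each item its position (1..6) in the first ordering, then rewrite the second ordering as that position sequence:
positions: 26→1, 23→2, 13→3, 8→4, 28→5, 16→6
second ordering as positions: [2, 3, 4, 6, 1, 5]
Discordant pairs = inversions in this position sequence.
2: 1 → 1
3: 1 → 1
4: 1 → 1
6: 1, 5 → 2
1: 0
5: 0
Total: 1 + 1 + 1 + 2 + 0 + 0 = 5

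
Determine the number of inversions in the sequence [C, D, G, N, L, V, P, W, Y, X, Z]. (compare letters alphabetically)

Element-by-element contributions:
C → none → 0
D → none → 0
G → none → 0
N → L → 1
L → none → 0
V → P → 1
P → none → 0
W → none → 0
Y → X → 1
X → none → 0
Z → none → 0
Sum: 0 + 0 + 0 + 1 + 0 + 1 + 0 + 0 + 1 + 0 + 0 = 3

3 inversions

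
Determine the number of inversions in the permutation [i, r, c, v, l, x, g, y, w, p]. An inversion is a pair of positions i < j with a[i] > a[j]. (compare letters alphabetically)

Count, for each position, how many later elements it exceeds:
i: 2
r: 4
c: 0
v: 3
l: 1
x: 3
g: 0
y: 2
w: 1
p: 0
Sum: 2 + 4 + 0 + 3 + 1 + 3 + 0 + 2 + 1 + 0 = 16

16 inversions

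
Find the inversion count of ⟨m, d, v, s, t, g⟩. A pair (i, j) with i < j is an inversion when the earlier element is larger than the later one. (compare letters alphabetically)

7

Element-by-element contributions:
m: 2
d: 0
v: 3
s: 1
t: 1
g: 0
Sum: 2 + 0 + 3 + 1 + 1 + 0 = 7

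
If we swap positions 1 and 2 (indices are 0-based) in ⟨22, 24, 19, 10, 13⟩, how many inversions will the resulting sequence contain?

Inversions: 7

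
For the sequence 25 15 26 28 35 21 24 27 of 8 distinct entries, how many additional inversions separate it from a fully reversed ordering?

17

Maximum inversions for 8 distinct elements is C(8, 2) = 8·7/2 = 28.
Current inversions — for each element, count later smaller elements:
25: 3
15: 0
26: 2
28: 3
35: 3
21: 0
24: 0
27: 0
Current total: 3 + 0 + 2 + 3 + 3 + 0 + 0 + 0 = 11
Shortfall: 28 − 11 = 17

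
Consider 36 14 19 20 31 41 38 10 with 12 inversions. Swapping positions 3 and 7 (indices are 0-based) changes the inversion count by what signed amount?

-1

Positions 3 and 7 hold 20 and 10; after swapping, the array is [36, 14, 19, 10, 31, 41, 38, 20].
For each element, count later entries that are smaller:
36 → 14, 19, 10, 31, 20 → 5
14 → 10 → 1
19 → 10 → 1
10 → none → 0
31 → 20 → 1
41 → 38, 20 → 2
38 → 20 → 1
20 → none → 0
Sum: 5 + 1 + 1 + 0 + 1 + 2 + 1 + 0 = 11
Change: 11 − 12 = -1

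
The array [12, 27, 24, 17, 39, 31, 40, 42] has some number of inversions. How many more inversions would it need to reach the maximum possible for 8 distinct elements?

24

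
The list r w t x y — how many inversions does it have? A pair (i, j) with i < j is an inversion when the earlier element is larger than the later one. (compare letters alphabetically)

Count, for each position, how many later elements it exceeds:
r: 0
w: 1
t: 0
x: 0
y: 0
Sum: 0 + 1 + 0 + 0 + 0 = 1

1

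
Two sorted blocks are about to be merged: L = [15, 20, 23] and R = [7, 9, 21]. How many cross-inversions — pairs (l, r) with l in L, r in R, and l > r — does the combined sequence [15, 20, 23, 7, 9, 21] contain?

Count, for every r in R, how many entries of L exceed r:
r = 7: 15, 20, 23 → 3
r = 9: 15, 20, 23 → 3
r = 21: 23 → 1
Cross-inversions: 3 + 3 + 1 = 7

There are 7 cross-inversions.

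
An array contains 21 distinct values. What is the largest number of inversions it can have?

A reversed (strictly descending) arrangement makes every pair an inversion, giving C(21, 2) inversions.
C(21, 2) = 21·20/2 = 210

210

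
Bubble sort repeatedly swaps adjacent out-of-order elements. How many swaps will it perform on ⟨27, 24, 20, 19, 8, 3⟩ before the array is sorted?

15 adjacent swaps

Each adjacent swap fixes exactly one inversion, so the minimum swap count equals the number of inversions.
Count inversions — for each element, later elements that are smaller:
27: 24, 20, 19, 8, 3 → 5
24: 20, 19, 8, 3 → 4
20: 19, 8, 3 → 3
19: 8, 3 → 2
8: 3 → 1
3: none → 0
Total inversions: 5 + 4 + 3 + 2 + 1 + 0 = 15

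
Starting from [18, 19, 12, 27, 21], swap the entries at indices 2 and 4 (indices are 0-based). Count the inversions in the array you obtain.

4 inversions

Positions 2 and 4 hold 12 and 21; after swapping, the array is [18, 19, 21, 27, 12].
Element-by-element contributions:
18 → 12 → 1
19 → 12 → 1
21 → 12 → 1
27 → 12 → 1
12 → none → 0
Sum: 1 + 1 + 1 + 1 + 0 = 4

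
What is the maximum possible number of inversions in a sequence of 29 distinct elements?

406

A reversed (strictly descending) arrangement makes every pair an inversion, giving C(29, 2) inversions.
C(29, 2) = 29·28/2 = 406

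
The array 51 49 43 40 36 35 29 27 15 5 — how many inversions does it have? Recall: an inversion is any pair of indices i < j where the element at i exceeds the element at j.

For each element, count later entries that are smaller:
51 → 49, 43, 40, 36, 35, 29, 27, 15, 5 → 9
49 → 43, 40, 36, 35, 29, 27, 15, 5 → 8
43 → 40, 36, 35, 29, 27, 15, 5 → 7
40 → 36, 35, 29, 27, 15, 5 → 6
36 → 35, 29, 27, 15, 5 → 5
35 → 29, 27, 15, 5 → 4
29 → 27, 15, 5 → 3
27 → 15, 5 → 2
15 → 5 → 1
5 → none → 0
Sum: 9 + 8 + 7 + 6 + 5 + 4 + 3 + 2 + 1 + 0 = 45

45 inversions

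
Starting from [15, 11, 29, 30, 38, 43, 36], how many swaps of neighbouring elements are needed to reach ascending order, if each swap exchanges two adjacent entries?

Swaps: 3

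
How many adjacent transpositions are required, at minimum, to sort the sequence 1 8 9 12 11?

1 adjacent swap

Each adjacent swap fixes exactly one inversion, so the minimum swap count equals the number of inversions.
Count inversions — for each element, later elements that are smaller:
1: none → 0
8: none → 0
9: none → 0
12: 11 → 1
11: none → 0
Total inversions: 0 + 0 + 0 + 1 + 0 = 1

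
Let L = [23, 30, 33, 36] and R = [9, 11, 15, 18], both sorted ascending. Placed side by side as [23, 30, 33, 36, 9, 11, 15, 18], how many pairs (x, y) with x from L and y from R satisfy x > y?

16

Take each right-half value and tally the left-half values above it:
r = 9: 23, 30, 33, 36 → 4
r = 11: 23, 30, 33, 36 → 4
r = 15: 23, 30, 33, 36 → 4
r = 18: 23, 30, 33, 36 → 4
Cross-inversions: 4 + 4 + 4 + 4 = 16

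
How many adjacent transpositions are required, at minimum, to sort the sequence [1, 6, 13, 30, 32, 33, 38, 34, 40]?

1

The minimum number of adjacent swaps to sort an array equals its inversion count, since every such swap removes exactly one inversion.
Count inversions — for each element, later elements that are smaller:
1: none → 0
6: none → 0
13: none → 0
30: none → 0
32: none → 0
33: none → 0
38: 34 → 1
34: none → 0
40: none → 0
Total inversions: 0 + 0 + 0 + 0 + 0 + 0 + 1 + 0 + 0 = 1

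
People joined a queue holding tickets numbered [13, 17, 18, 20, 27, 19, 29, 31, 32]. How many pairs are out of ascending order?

2 inversions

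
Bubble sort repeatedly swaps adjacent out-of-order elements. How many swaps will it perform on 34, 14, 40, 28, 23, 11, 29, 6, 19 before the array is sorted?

The minimum number of adjacent swaps to sort an array equals its inversion count, since every such swap removes exactly one inversion.
Count inversions — for each element, later elements that are smaller:
34: 14, 28, 23, 11, 29, 6, 19 → 7
14: 11, 6 → 2
40: 28, 23, 11, 29, 6, 19 → 6
28: 23, 11, 6, 19 → 4
23: 11, 6, 19 → 3
11: 6 → 1
29: 6, 19 → 2
6: none → 0
19: none → 0
Total inversions: 7 + 2 + 6 + 4 + 3 + 1 + 2 + 0 + 0 = 25

25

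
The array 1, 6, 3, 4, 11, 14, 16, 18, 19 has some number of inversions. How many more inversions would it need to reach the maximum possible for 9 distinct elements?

Maximum inversions for 9 distinct elements is C(9, 2) = 9·8/2 = 36.
Current inversions — for each element, count later smaller elements:
1: 0
6: 2
3: 0
4: 0
11: 0
14: 0
16: 0
18: 0
19: 0
Current total: 0 + 2 + 0 + 0 + 0 + 0 + 0 + 0 + 0 = 2
Shortfall: 36 − 2 = 34

34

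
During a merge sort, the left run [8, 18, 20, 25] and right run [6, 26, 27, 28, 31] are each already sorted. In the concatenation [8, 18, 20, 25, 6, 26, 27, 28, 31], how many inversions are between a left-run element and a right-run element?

4

Take each right-half value and tally the left-half values above it:
r = 6: 8, 18, 20, 25 → 4
r = 26: none → 0
r = 27: none → 0
r = 28: none → 0
r = 31: none → 0
Cross-inversions: 4 + 0 + 0 + 0 + 0 = 4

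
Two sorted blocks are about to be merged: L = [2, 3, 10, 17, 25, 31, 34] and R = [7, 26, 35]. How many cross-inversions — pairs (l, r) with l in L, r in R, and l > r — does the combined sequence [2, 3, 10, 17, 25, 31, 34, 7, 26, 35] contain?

7 split inversions

Take each right-half value and tally the left-half values above it:
r = 7: 10, 17, 25, 31, 34 → 5
r = 26: 31, 34 → 2
r = 35: none → 0
Cross-inversions: 5 + 2 + 0 = 7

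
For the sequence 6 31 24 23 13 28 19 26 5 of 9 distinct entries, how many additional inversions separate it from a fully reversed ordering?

Maximum inversions for 9 distinct elements is C(9, 2) = 9·8/2 = 36.
Current inversions — for each element, count later smaller elements:
6: 1
31: 7
24: 4
23: 3
13: 1
28: 3
19: 1
26: 1
5: 0
Current total: 1 + 7 + 4 + 3 + 1 + 3 + 1 + 1 + 0 = 21
Shortfall: 36 − 21 = 15

15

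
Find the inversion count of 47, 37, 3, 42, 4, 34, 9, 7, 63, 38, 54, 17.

For each element, count later entries that are smaller:
47 → 37, 3, 42, 4, 34, 9, 7, 38, 17 → 9
37 → 3, 4, 34, 9, 7, 17 → 6
3 → none → 0
42 → 4, 34, 9, 7, 38, 17 → 6
4 → none → 0
34 → 9, 7, 17 → 3
9 → 7 → 1
7 → none → 0
63 → 38, 54, 17 → 3
38 → 17 → 1
54 → 17 → 1
17 → none → 0
Sum: 9 + 6 + 0 + 6 + 0 + 3 + 1 + 0 + 3 + 1 + 1 + 0 = 30

Inversions: 30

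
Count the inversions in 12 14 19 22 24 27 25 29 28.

Inversions: 2

Sweep left to right; for each value list the smaller values that follow it:
12 → none → 0
14 → none → 0
19 → none → 0
22 → none → 0
24 → none → 0
27 → 25 → 1
25 → none → 0
29 → 28 → 1
28 → none → 0
Sum: 0 + 0 + 0 + 0 + 0 + 1 + 0 + 1 + 0 = 2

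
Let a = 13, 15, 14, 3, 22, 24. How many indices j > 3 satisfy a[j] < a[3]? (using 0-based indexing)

0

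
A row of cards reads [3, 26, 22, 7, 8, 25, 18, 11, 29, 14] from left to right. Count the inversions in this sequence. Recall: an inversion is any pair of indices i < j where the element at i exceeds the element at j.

18

For each element, count later entries that are smaller:
3 → none → 0
26 → 22, 7, 8, 25, 18, 11, 14 → 7
22 → 7, 8, 18, 11, 14 → 5
7 → none → 0
8 → none → 0
25 → 18, 11, 14 → 3
18 → 11, 14 → 2
11 → none → 0
29 → 14 → 1
14 → none → 0
Sum: 0 + 7 + 5 + 0 + 0 + 3 + 2 + 0 + 1 + 0 = 18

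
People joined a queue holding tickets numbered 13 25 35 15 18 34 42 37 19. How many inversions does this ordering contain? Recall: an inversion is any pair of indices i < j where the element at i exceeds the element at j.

11

For each element, count later entries that are smaller:
13 → none → 0
25 → 15, 18, 19 → 3
35 → 15, 18, 34, 19 → 4
15 → none → 0
18 → none → 0
34 → 19 → 1
42 → 37, 19 → 2
37 → 19 → 1
19 → none → 0
Sum: 0 + 3 + 4 + 0 + 0 + 1 + 2 + 1 + 0 = 11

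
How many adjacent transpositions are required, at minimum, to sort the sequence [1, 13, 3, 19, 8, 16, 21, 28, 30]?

4

Each adjacent swap fixes exactly one inversion, so the minimum swap count equals the number of inversions.
Count inversions — for each element, later elements that are smaller:
1: none → 0
13: 3, 8 → 2
3: none → 0
19: 8, 16 → 2
8: none → 0
16: none → 0
21: none → 0
28: none → 0
30: none → 0
Total inversions: 0 + 2 + 0 + 2 + 0 + 0 + 0 + 0 + 0 = 4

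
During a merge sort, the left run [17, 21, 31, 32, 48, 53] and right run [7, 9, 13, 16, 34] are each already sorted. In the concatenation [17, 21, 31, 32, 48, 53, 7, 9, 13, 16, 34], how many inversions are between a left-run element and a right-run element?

26

Take each right-half value and tally the left-half values above it:
r = 7: 17, 21, 31, 32, 48, 53 → 6
r = 9: 17, 21, 31, 32, 48, 53 → 6
r = 13: 17, 21, 31, 32, 48, 53 → 6
r = 16: 17, 21, 31, 32, 48, 53 → 6
r = 34: 48, 53 → 2
Cross-inversions: 6 + 6 + 6 + 6 + 2 = 26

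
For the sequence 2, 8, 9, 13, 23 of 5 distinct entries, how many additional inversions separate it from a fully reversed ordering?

Maximum inversions for 5 distinct elements is C(5, 2) = 5·4/2 = 10.
Current inversions — for each element, count later smaller elements:
2: 0
8: 0
9: 0
13: 0
23: 0
Current total: 0 + 0 + 0 + 0 + 0 = 0
Shortfall: 10 − 0 = 10

10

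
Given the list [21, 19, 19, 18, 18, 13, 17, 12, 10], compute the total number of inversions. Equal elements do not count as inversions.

Count, for each position, how many later elements it exceeds:
21 → 19, 19, 18, 18, 13, 17, 12, 10 → 8
19 → 18, 18, 13, 17, 12, 10 → 6
19 → 18, 18, 13, 17, 12, 10 → 6
18 → 13, 17, 12, 10 → 4
18 → 13, 17, 12, 10 → 4
13 → 12, 10 → 2
17 → 12, 10 → 2
12 → 10 → 1
10 → none → 0
Sum: 8 + 6 + 6 + 4 + 4 + 2 + 2 + 1 + 0 = 33

Inversions: 33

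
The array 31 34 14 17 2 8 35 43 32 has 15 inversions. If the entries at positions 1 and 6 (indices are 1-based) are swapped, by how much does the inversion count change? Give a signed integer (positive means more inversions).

Positions 1 and 6 hold 31 and 8; after swapping, the array is [8, 34, 14, 17, 2, 31, 35, 43, 32].
Element-by-element contributions:
8: 1
34: 5
14: 1
17: 1
2: 0
31: 0
35: 1
43: 1
32: 0
Sum: 1 + 5 + 1 + 1 + 0 + 0 + 1 + 1 + 0 = 10
Change: 10 − 15 = -5

-5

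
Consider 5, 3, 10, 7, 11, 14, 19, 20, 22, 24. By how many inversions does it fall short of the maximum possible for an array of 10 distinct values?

43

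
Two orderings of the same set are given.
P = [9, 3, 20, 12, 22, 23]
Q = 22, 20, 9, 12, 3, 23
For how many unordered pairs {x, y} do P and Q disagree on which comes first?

7

Assign each item its position (1..6) in the first ordering, then rewrite the second ordering as that position sequence:
positions: 9→1, 3→2, 20→3, 12→4, 22→5, 23→6
second ordering as positions: [5, 3, 1, 4, 2, 6]
Discordant pairs = inversions in this position sequence.
5: 3, 1, 4, 2 → 4
3: 1, 2 → 2
1: 0
4: 2 → 1
2: 0
6: 0
Total: 4 + 2 + 0 + 1 + 0 + 0 = 7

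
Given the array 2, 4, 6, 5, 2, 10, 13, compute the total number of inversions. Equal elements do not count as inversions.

4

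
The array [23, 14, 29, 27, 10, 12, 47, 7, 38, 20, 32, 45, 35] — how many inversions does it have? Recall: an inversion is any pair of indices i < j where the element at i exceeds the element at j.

29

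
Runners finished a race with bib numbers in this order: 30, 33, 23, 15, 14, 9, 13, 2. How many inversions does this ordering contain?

Element-by-element contributions:
30 → 23, 15, 14, 9, 13, 2 → 6
33 → 23, 15, 14, 9, 13, 2 → 6
23 → 15, 14, 9, 13, 2 → 5
15 → 14, 9, 13, 2 → 4
14 → 9, 13, 2 → 3
9 → 2 → 1
13 → 2 → 1
2 → none → 0
Sum: 6 + 6 + 5 + 4 + 3 + 1 + 1 + 0 = 26

26 out-of-order pairs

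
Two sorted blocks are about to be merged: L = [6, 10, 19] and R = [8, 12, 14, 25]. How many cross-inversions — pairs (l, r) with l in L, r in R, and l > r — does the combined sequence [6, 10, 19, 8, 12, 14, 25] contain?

Count, for every r in R, how many entries of L exceed r:
r = 8: 10, 19 → 2
r = 12: 19 → 1
r = 14: 19 → 1
r = 25: none → 0
Cross-inversions: 2 + 1 + 1 + 0 = 4

4 cross-inversions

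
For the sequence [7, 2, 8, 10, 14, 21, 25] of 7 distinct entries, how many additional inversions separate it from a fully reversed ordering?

20

Maximum inversions for 7 distinct elements is C(7, 2) = 7·6/2 = 21.
Current inversions — for each element, count later smaller elements:
7: 1
2: 0
8: 0
10: 0
14: 0
21: 0
25: 0
Current total: 1 + 0 + 0 + 0 + 0 + 0 + 0 = 1
Shortfall: 21 − 1 = 20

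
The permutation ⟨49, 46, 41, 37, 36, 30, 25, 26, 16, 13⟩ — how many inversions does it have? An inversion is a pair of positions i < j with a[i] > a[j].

For each element, count later entries that are smaller:
49 → 46, 41, 37, 36, 30, 25, 26, 16, 13 → 9
46 → 41, 37, 36, 30, 25, 26, 16, 13 → 8
41 → 37, 36, 30, 25, 26, 16, 13 → 7
37 → 36, 30, 25, 26, 16, 13 → 6
36 → 30, 25, 26, 16, 13 → 5
30 → 25, 26, 16, 13 → 4
25 → 16, 13 → 2
26 → 16, 13 → 2
16 → 13 → 1
13 → none → 0
Sum: 9 + 8 + 7 + 6 + 5 + 4 + 2 + 2 + 1 + 0 = 44

44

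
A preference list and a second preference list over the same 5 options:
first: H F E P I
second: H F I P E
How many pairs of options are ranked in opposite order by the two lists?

Assign each item its position (1..5) in the first ordering, then rewrite the second ordering as that position sequence:
positions: H→1, F→2, E→3, P→4, I→5
second ordering as positions: [1, 2, 5, 4, 3]
Discordant pairs = inversions in this position sequence.
1: 0
2: 0
5: 4, 3 → 2
4: 3 → 1
3: 0
Total: 0 + 0 + 2 + 1 + 0 = 3

3 pairs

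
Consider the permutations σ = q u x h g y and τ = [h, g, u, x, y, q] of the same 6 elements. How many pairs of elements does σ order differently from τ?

Assign each item its position (1..6) in the first ordering, then rewrite the second ordering as that position sequence:
positions: q→1, u→2, x→3, h→4, g→5, y→6
second ordering as positions: [4, 5, 2, 3, 6, 1]
Discordant pairs = inversions in this position sequence.
4: 2, 3, 1 → 3
5: 2, 3, 1 → 3
2: 1 → 1
3: 1 → 1
6: 1 → 1
1: 0
Total: 3 + 3 + 1 + 1 + 1 + 0 = 9

9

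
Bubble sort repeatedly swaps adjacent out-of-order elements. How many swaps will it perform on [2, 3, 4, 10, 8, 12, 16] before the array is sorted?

There is 1 adjacent swap.

Minimum adjacent swaps = number of inversions (each swap of adjacent out-of-order elements removes one inversion and no swap can remove more).
Count inversions — for each element, later elements that are smaller:
2: none → 0
3: none → 0
4: none → 0
10: 8 → 1
8: none → 0
12: none → 0
16: none → 0
Total inversions: 0 + 0 + 0 + 1 + 0 + 0 + 0 = 1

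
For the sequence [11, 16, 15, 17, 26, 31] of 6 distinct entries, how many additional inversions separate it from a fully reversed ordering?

14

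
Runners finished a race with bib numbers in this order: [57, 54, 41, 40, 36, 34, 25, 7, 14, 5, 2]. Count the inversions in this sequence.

54

Element-by-element contributions:
57: 10
54: 9
41: 8
40: 7
36: 6
34: 5
25: 4
7: 2
14: 2
5: 1
2: 0
Sum: 10 + 9 + 8 + 7 + 6 + 5 + 4 + 2 + 2 + 1 + 0 = 54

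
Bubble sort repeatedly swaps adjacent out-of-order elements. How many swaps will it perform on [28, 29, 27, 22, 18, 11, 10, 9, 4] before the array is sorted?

35 adjacent swaps

Minimum adjacent swaps = number of inversions (each swap of adjacent out-of-order elements removes one inversion and no swap can remove more).
Count inversions — for each element, later elements that are smaller:
28: 27, 22, 18, 11, 10, 9, 4 → 7
29: 27, 22, 18, 11, 10, 9, 4 → 7
27: 22, 18, 11, 10, 9, 4 → 6
22: 18, 11, 10, 9, 4 → 5
18: 11, 10, 9, 4 → 4
11: 10, 9, 4 → 3
10: 9, 4 → 2
9: 4 → 1
4: none → 0
Total inversions: 7 + 7 + 6 + 5 + 4 + 3 + 2 + 1 + 0 = 35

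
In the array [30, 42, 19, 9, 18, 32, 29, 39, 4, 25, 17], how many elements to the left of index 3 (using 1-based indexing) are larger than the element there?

2

The element at index 3 is 19.
Elements before it: 30, 42
Those larger than 19: 30, 42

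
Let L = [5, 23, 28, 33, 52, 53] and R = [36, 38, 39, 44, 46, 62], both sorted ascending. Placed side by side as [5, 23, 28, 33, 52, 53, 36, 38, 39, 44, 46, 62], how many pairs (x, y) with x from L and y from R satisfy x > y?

Count, for every r in R, how many entries of L exceed r:
r = 36: 52, 53 → 2
r = 38: 52, 53 → 2
r = 39: 52, 53 → 2
r = 44: 52, 53 → 2
r = 46: 52, 53 → 2
r = 62: none → 0
Cross-inversions: 2 + 2 + 2 + 2 + 2 + 0 = 10

10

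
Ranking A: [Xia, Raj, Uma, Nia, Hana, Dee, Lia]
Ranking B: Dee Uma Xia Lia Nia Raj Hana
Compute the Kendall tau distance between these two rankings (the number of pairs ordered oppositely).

11 discordant pairs

Assign each item its position (1..7) in the first ordering, then rewrite the second ordering as that position sequence:
positions: Xia→1, Raj→2, Uma→3, Nia→4, Hana→5, Dee→6, Lia→7
second ordering as positions: [6, 3, 1, 7, 4, 2, 5]
Discordant pairs = inversions in this position sequence.
6: 3, 1, 4, 2, 5 → 5
3: 1, 2 → 2
1: 0
7: 4, 2, 5 → 3
4: 2 → 1
2: 0
5: 0
Total: 5 + 2 + 0 + 3 + 1 + 0 + 0 = 11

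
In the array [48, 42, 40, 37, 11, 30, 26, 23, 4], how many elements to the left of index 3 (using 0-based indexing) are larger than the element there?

3

The element at index 3 is 37.
Elements before it: 48, 42, 40
Those larger than 37: 48, 42, 40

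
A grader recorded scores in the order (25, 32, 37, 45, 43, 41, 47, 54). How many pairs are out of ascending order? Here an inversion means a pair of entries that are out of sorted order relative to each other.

Sweep left to right; for each value list the smaller values that follow it:
25: 0
32: 0
37: 0
45: 2
43: 1
41: 0
47: 0
54: 0
Sum: 0 + 0 + 0 + 2 + 1 + 0 + 0 + 0 = 3

3 inversions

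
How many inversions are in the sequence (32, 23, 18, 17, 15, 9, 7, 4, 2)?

36 out-of-order pairs

Count, for each position, how many later elements it exceeds:
32 → 23, 18, 17, 15, 9, 7, 4, 2 → 8
23 → 18, 17, 15, 9, 7, 4, 2 → 7
18 → 17, 15, 9, 7, 4, 2 → 6
17 → 15, 9, 7, 4, 2 → 5
15 → 9, 7, 4, 2 → 4
9 → 7, 4, 2 → 3
7 → 4, 2 → 2
4 → 2 → 1
2 → none → 0
Sum: 8 + 7 + 6 + 5 + 4 + 3 + 2 + 1 + 0 = 36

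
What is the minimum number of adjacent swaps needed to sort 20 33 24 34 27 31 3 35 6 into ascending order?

18

The minimum number of adjacent swaps to sort an array equals its inversion count, since every such swap removes exactly one inversion.
Count inversions — for each element, later elements that are smaller:
20: 3, 6 → 2
33: 24, 27, 31, 3, 6 → 5
24: 3, 6 → 2
34: 27, 31, 3, 6 → 4
27: 3, 6 → 2
31: 3, 6 → 2
3: none → 0
35: 6 → 1
6: none → 0
Total inversions: 2 + 5 + 2 + 4 + 2 + 2 + 0 + 1 + 0 = 18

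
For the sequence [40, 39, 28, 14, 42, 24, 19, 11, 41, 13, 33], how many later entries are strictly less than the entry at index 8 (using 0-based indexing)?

2 such elements

The element at index 8 is 41.
Elements after it: 13, 33
Those smaller than 41: 13, 33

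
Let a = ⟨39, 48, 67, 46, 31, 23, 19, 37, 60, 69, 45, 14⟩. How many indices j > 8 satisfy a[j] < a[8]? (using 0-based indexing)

The element at index 8 is 60.
Elements after it: 69, 45, 14
Those smaller than 60: 45, 14

2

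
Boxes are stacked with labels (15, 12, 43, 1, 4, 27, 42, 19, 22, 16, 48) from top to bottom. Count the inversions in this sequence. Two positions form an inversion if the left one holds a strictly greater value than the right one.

20

Sweep left to right; for each value list the smaller values that follow it:
15: 3
12: 2
43: 7
1: 0
4: 0
27: 3
42: 3
19: 1
22: 1
16: 0
48: 0
Sum: 3 + 2 + 7 + 0 + 0 + 3 + 3 + 1 + 1 + 0 + 0 = 20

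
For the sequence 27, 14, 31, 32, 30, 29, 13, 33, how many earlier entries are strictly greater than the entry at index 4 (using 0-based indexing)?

The element at index 4 is 30.
Elements before it: 27, 14, 31, 32
Those larger than 30: 31, 32

2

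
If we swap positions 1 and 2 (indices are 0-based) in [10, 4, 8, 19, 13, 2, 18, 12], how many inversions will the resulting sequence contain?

There are 13 inversions.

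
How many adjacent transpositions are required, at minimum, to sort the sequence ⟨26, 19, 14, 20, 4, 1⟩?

13

Each adjacent swap fixes exactly one inversion, so the minimum swap count equals the number of inversions.
Count inversions — for each element, later elements that are smaller:
26: 19, 14, 20, 4, 1 → 5
19: 14, 4, 1 → 3
14: 4, 1 → 2
20: 4, 1 → 2
4: 1 → 1
1: none → 0
Total inversions: 5 + 3 + 2 + 2 + 1 + 0 = 13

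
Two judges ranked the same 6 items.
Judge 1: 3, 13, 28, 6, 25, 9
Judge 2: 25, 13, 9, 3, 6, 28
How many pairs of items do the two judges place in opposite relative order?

Assign each item its position (1..6) in the first ordering, then rewrite the second ordering as that position sequence:
positions: 3→1, 13→2, 28→3, 6→4, 25→5, 9→6
second ordering as positions: [5, 2, 6, 1, 4, 3]
Discordant pairs = inversions in this position sequence.
5: 2, 1, 4, 3 → 4
2: 1 → 1
6: 1, 4, 3 → 3
1: 0
4: 3 → 1
3: 0
Total: 4 + 1 + 3 + 0 + 1 + 0 = 9

9 discordant pairs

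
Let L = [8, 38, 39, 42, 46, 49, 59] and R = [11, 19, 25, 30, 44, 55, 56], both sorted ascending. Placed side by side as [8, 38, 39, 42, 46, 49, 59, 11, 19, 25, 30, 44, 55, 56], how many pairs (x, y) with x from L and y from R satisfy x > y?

29

Count, for every r in R, how many entries of L exceed r:
r = 11: 38, 39, 42, 46, 49, 59 → 6
r = 19: 38, 39, 42, 46, 49, 59 → 6
r = 25: 38, 39, 42, 46, 49, 59 → 6
r = 30: 38, 39, 42, 46, 49, 59 → 6
r = 44: 46, 49, 59 → 3
r = 55: 59 → 1
r = 56: 59 → 1
Cross-inversions: 6 + 6 + 6 + 6 + 3 + 1 + 1 = 29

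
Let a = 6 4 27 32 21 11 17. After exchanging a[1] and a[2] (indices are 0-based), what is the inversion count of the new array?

Inversions: 10

Positions 1 and 2 hold 4 and 27; after swapping, the array is [6, 27, 4, 32, 21, 11, 17].
Count, for each position, how many later elements it exceeds:
6: 1
27: 4
4: 0
32: 3
21: 2
11: 0
17: 0
Sum: 1 + 4 + 0 + 3 + 2 + 0 + 0 = 10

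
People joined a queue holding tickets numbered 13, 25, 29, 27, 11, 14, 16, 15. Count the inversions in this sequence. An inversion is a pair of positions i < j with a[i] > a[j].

15 inversions

For each element, count later entries that are smaller:
13: 1
25: 4
29: 5
27: 4
11: 0
14: 0
16: 1
15: 0
Sum: 1 + 4 + 5 + 4 + 0 + 0 + 1 + 0 = 15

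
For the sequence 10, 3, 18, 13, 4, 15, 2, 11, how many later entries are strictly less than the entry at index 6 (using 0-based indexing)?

0 such elements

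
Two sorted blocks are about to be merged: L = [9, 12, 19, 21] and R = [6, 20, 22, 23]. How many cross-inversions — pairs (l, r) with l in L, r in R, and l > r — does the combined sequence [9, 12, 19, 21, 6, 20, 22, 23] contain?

Count, for every r in R, how many entries of L exceed r:
r = 6: 9, 12, 19, 21 → 4
r = 20: 21 → 1
r = 22: none → 0
r = 23: none → 0
Cross-inversions: 4 + 1 + 0 + 0 = 5

Cross-inversions: 5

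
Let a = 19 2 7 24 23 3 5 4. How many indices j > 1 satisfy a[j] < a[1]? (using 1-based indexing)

5 such elements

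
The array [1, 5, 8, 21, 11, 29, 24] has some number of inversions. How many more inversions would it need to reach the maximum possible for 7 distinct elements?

Maximum inversions for 7 distinct elements is C(7, 2) = 7·6/2 = 21.
Current inversions — for each element, count later smaller elements:
1: 0
5: 0
8: 0
21: 1
11: 0
29: 1
24: 0
Current total: 0 + 0 + 0 + 1 + 0 + 1 + 0 = 2
Shortfall: 21 − 2 = 19

19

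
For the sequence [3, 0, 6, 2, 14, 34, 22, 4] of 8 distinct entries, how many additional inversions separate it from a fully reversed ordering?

20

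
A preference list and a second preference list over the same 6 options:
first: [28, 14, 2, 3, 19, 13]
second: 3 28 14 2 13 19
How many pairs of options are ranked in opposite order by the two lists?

4

Assign each item its position (1..6) in the first ordering, then rewrite the second ordering as that position sequence:
positions: 28→1, 14→2, 2→3, 3→4, 19→5, 13→6
second ordering as positions: [4, 1, 2, 3, 6, 5]
Discordant pairs = inversions in this position sequence.
4: 1, 2, 3 → 3
1: 0
2: 0
3: 0
6: 5 → 1
5: 0
Total: 3 + 0 + 0 + 0 + 1 + 0 = 4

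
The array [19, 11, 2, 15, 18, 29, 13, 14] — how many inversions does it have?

For each element, count later entries that are smaller:
19 → 11, 2, 15, 18, 13, 14 → 6
11 → 2 → 1
2 → none → 0
15 → 13, 14 → 2
18 → 13, 14 → 2
29 → 13, 14 → 2
13 → none → 0
14 → none → 0
Sum: 6 + 1 + 0 + 2 + 2 + 2 + 0 + 0 = 13

13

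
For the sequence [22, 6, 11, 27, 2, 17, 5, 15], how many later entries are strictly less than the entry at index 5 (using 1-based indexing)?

0

The element at index 5 is 2.
Elements after it: 17, 5, 15
None of them are smaller than 2.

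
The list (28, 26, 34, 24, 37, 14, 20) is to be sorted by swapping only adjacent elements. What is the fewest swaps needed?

The minimum number of adjacent swaps to sort an array equals its inversion count, since every such swap removes exactly one inversion.
Count inversions — for each element, later elements that are smaller:
28: 26, 24, 14, 20 → 4
26: 24, 14, 20 → 3
34: 24, 14, 20 → 3
24: 14, 20 → 2
37: 14, 20 → 2
14: none → 0
20: none → 0
Total inversions: 4 + 3 + 3 + 2 + 2 + 0 + 0 = 14

14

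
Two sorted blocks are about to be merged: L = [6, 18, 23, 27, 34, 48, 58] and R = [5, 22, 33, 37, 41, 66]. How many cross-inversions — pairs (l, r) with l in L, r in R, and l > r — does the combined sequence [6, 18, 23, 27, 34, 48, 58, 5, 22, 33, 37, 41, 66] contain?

Count, for every r in R, how many entries of L exceed r:
r = 5: 6, 18, 23, 27, 34, 48, 58 → 7
r = 22: 23, 27, 34, 48, 58 → 5
r = 33: 34, 48, 58 → 3
r = 37: 48, 58 → 2
r = 41: 48, 58 → 2
r = 66: none → 0
Cross-inversions: 7 + 5 + 3 + 2 + 2 + 0 = 19

19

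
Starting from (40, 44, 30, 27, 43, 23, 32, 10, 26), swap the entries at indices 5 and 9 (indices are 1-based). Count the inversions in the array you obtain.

Positions 5 and 9 hold 43 and 26; after swapping, the array is [40, 44, 30, 27, 26, 23, 32, 10, 43].
Sweep left to right; for each value list the smaller values that follow it:
40 → 30, 27, 26, 23, 32, 10 → 6
44 → 30, 27, 26, 23, 32, 10, 43 → 7
30 → 27, 26, 23, 10 → 4
27 → 26, 23, 10 → 3
26 → 23, 10 → 2
23 → 10 → 1
32 → 10 → 1
10 → none → 0
43 → none → 0
Sum: 6 + 7 + 4 + 3 + 2 + 1 + 1 + 0 + 0 = 24

24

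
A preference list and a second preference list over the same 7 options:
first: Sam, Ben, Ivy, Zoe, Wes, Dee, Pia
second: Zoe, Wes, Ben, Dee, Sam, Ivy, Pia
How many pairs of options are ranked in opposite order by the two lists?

9

Assign each item its position (1..7) in the first ordering, then rewrite the second ordering as that position sequence:
positions: Sam→1, Ben→2, Ivy→3, Zoe→4, Wes→5, Dee→6, Pia→7
second ordering as positions: [4, 5, 2, 6, 1, 3, 7]
Discordant pairs = inversions in this position sequence.
4: 2, 1, 3 → 3
5: 2, 1, 3 → 3
2: 1 → 1
6: 1, 3 → 2
1: 0
3: 0
7: 0
Total: 3 + 3 + 1 + 2 + 0 + 0 + 0 = 9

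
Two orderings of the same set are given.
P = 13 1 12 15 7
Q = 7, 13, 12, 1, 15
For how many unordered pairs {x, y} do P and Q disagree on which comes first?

5 disagreeing pairs

Assign each item its position (1..5) in the first ordering, then rewrite the second ordering as that position sequence:
positions: 13→1, 1→2, 12→3, 15→4, 7→5
second ordering as positions: [5, 1, 3, 2, 4]
Discordant pairs = inversions in this position sequence.
5: 1, 3, 2, 4 → 4
1: 0
3: 2 → 1
2: 0
4: 0
Total: 4 + 0 + 1 + 0 + 0 = 5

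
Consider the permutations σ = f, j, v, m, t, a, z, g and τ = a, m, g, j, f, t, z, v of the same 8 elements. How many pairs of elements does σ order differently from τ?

Assign each item its position (1..8) in the first ordering, then rewrite the second ordering as that position sequence:
positions: f→1, j→2, v→3, m→4, t→5, a→6, z→7, g→8
second ordering as positions: [6, 4, 8, 2, 1, 5, 7, 3]
Discordant pairs = inversions in this position sequence.
6: 4, 2, 1, 5, 3 → 5
4: 2, 1, 3 → 3
8: 2, 1, 5, 7, 3 → 5
2: 1 → 1
1: 0
5: 3 → 1
7: 3 → 1
3: 0
Total: 5 + 3 + 5 + 1 + 0 + 1 + 1 + 0 = 16

There are 16 discordant pairs.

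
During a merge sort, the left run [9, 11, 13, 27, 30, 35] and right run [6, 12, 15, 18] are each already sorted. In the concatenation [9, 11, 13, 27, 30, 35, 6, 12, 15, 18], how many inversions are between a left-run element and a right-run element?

16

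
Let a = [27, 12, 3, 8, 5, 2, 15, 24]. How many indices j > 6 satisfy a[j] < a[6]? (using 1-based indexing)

0 such elements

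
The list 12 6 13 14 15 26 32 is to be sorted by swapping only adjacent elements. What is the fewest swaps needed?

Each adjacent swap fixes exactly one inversion, so the minimum swap count equals the number of inversions.
Count inversions — for each element, later elements that are smaller:
12: 6 → 1
6: none → 0
13: none → 0
14: none → 0
15: none → 0
26: none → 0
32: none → 0
Total inversions: 1 + 0 + 0 + 0 + 0 + 0 + 0 = 1

1 adjacent swap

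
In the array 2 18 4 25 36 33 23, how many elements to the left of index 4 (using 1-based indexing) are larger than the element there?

The element at index 4 is 25.
Elements before it: 2, 18, 4
None of them are larger than 25.

0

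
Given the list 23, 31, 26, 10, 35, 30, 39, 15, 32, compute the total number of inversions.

Out-of-order pairs: 14

For each element, count later entries that are smaller:
23 → 10, 15 → 2
31 → 26, 10, 30, 15 → 4
26 → 10, 15 → 2
10 → none → 0
35 → 30, 15, 32 → 3
30 → 15 → 1
39 → 15, 32 → 2
15 → none → 0
32 → none → 0
Sum: 2 + 4 + 2 + 0 + 3 + 1 + 2 + 0 + 0 = 14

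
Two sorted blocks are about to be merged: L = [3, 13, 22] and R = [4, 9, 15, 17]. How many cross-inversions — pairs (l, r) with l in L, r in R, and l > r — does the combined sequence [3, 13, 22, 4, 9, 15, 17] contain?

Count, for every r in R, how many entries of L exceed r:
r = 4: 13, 22 → 2
r = 9: 13, 22 → 2
r = 15: 22 → 1
r = 17: 22 → 1
Cross-inversions: 2 + 2 + 1 + 1 = 6

Cross-inversions: 6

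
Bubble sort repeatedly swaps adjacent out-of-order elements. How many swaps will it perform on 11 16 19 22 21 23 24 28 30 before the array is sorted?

Each adjacent swap fixes exactly one inversion, so the minimum swap count equals the number of inversions.
Count inversions — for each element, later elements that are smaller:
11: none → 0
16: none → 0
19: none → 0
22: 21 → 1
21: none → 0
23: none → 0
24: none → 0
28: none → 0
30: none → 0
Total inversions: 0 + 0 + 0 + 1 + 0 + 0 + 0 + 0 + 0 = 1

1 adjacent swap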